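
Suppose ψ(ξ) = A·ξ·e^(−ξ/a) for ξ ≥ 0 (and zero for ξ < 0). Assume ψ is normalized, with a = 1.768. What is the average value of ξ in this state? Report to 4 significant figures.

⟨ξ⟩ ≈ 2.652

By definition ⟨ξ⟩ = ∫ ξ |ψ(ξ)|² dξ.
Evaluating both integrals, ⟨ξ⟩ = 3·a/2.
Putting a = 1.768 gives 2.6520.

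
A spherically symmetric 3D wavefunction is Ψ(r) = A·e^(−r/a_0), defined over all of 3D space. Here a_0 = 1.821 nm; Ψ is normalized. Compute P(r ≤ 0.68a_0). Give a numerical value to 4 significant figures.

With dV = 4πr²dr, the probability is ∫|Ψ|² dV over r ≤ 0.68a_0.
A² is fixed by ∫₀^∞ 4πr²|Ψ|² dr = 1, i.e. A² = (π·a_0^3)^(−1).
In terms of u = r/a_0 (A², 4π and the length scale all cancel between numerator and denominator), P = [∫_{0}^{0.68} u^2·e^(-2·u) du] / [∫_{0}^{∞} u^2·e^(-2·u) du].
An antiderivative of u^2·e^(-2·u) is -(2·u^2 + 2·u + 1)·e^(-2·u)/4; evaluating from 0 to 0.68 gives 1/4 - 2053·e^(-34/25)/2500, while the full integral is 1/4.
This evaluates to P = 0.15692.

P ≈ 0.1569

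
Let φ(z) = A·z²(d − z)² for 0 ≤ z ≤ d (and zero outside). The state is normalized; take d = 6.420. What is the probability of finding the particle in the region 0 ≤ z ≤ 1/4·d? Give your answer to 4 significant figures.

P ≈ 0.04893

|φ|² is the probability density, so P = ∫_{0}^{1/4·d} |φ|² dz.
With A² fixed by ∫|φ|² = 1, i.e. A² = (d^9/630)^(−1), substitute and integrate.
In terms of u = z/d (A² and the length scale cancel between numerator and denominator), P = [∫_{0}^{1/4} u^4·(1 - u)^4 du] / [∫_{0}^{1} u^4·(1 - u)^4 du].
With ∫ u^4·(1 - u)^4 du = u^5·(70·u^4 - 315·u^3 + 540·u^2 - 420·u + 126)/630 + C, the region integral is ≈ 0.0000776624 and the full one is 1/630.
Evaluating gives P = 0.048927.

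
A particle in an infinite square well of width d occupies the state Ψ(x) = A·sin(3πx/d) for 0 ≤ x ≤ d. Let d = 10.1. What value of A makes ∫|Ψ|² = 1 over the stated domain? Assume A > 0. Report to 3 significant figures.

A ≈ 0.445

Normalization requires ∫|Ψ|² dx = 1, integrated from 0 to d.
The integral (without the A² prefactor) comes out to d/2.
So A² = (d/2)^(−1).
With d = 10.1: A² = 0.1980 and A = 0.4450.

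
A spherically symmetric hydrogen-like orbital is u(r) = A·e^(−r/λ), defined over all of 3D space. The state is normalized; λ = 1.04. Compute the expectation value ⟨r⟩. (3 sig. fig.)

⟨r⟩ ≈ 1.56

The expectation value is the |u|²-weighted average of r: ∫ r|u|² 4πr² dr.
Recall ∫₀^∞ r^m e^(−r/β) dr = m!·β^(m+1), evaluating both integrals, ⟨r⟩ = 3·λ/2.
With λ = 1.04, ⟨r⟩ = 1.560.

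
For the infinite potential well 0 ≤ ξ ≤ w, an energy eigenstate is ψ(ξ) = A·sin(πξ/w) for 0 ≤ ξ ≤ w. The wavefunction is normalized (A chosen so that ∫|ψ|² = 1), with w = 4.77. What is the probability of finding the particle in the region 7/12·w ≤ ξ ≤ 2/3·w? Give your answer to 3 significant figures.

|ψ|² is the probability density, so P = ∫_{7/12·w}^{2/3·w} |ψ|² dξ.
The normalization integral ∫|ψ|²dξ over the whole domain equals w/2·A², and A² cancels in the ratio.
Let u = ξ/w; then A² and the length scale cancel, so P = ∫_{7/12}^{2/3} sin(π·u)^2 du ÷ ∫_{0}^{1} sin(π·u)^2 du.
With ∫ sin(π·u)^2 du = u/2 - sin(2·π·u)/(4·π) + C, the region integral is -1/(8·π) + 1/24 + √(3)/(8·π) and the full one is 1/2.
Evaluating gives P = (-3 + π + 3·√(3))/(12·π).

P ≈ 0.142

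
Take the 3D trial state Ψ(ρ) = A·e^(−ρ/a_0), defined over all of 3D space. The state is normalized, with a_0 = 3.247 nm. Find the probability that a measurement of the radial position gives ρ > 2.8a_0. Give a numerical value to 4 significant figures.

With dV = 4πρ²dρ, the probability is ∫|Ψ|² dV over ρ > 2.8a_0.
The full normalization integral is A²·[π·a_0^3] = 1, fixing A².
In terms of u = ρ/a_0 (A², 4π and the length scale all cancel between numerator and denominator), P = [∫_{2.8}^{∞} u^2·e^(-2·u) du] / [∫_{0}^{∞} u^2·e^(-2·u) du].
Using ∫ u^2·e^(-2·u) du = -(2·u^2 + 2·u + 1)·e^(-2·u)/4, the numerator is 557·e^(-28/5)/100 and the denominator is 1/4.
The region integral divided by the full integral gives P = 0.082388.

P ≈ 0.08239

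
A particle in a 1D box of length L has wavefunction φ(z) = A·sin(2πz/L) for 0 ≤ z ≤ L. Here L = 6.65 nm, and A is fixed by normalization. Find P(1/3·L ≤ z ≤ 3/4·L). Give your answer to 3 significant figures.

The probability is P = ∫ |φ|² dz over [1/3·L, 3/4·L].
With A² fixed by ∫|φ|² = 1, i.e. A² = (L/2)^(−1), substitute and integrate.
Let u = z/L; then A² and the length scale cancel, so P = ∫_{1/3}^{3/4} sin(2·π·u)^2 du ÷ ∫_{0}^{1} sin(2·π·u)^2 du.
With ∫ sin(2·π·u)^2 du = u/2 - sin(4·π·u)/(8·π) + C, the region integral is -√(3)/(16·π) + 5/24 and the full one is 1/2.
Evaluating gives P = -√(3)/(8·π) + 5/12.

P ≈ 0.348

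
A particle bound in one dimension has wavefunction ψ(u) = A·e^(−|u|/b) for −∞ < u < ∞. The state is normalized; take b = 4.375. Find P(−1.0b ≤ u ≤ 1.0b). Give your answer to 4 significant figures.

P = ∫_{−1.0b}^{1.0b} |ψ(u)|² du.
The normalization integral ∫|ψ|²du over the whole domain equals b·A², and A² cancels in the ratio.
Both integrals are even about u = 0, so only the u ≥ 0 halves are needed (the factors of 2 cancel). Substituting t = u/b, A² and the length scale cancel in the ratio: P = ∫_{0}^{1.0} e^(-2·t) dt / ∫_{0}^{∞} e^(-2·t) dt.
With ∫ e^(-2·t) dt = -e^(-2·t)/2 + C, the region integral is 1/2 - e^(-2)/2 and the full one is 1/2.
Evaluating gives P = 0.86466.

P ≈ 0.8647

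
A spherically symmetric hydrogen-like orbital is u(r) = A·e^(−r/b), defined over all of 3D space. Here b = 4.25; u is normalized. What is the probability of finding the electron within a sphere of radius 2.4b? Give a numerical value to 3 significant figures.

P ≈ 0.857

With dV = 4πr²dr, the probability is ∫|u|² dV over r ≤ 2.4b.
The full normalization integral is A²·[π·b^3] = 1, fixing A².
In terms of t = r/b (A², 4π and the length scale all cancel between numerator and denominator), P = [∫_{0}^{2.4} t^2·e^(-2·t) dt] / [∫_{0}^{∞} t^2·e^(-2·t) dt].
Using ∫ t^2·e^(-2·t) dt = -(2·t^2 + 2·t + 1)·e^(-2·t)/4, the numerator is 1/4 - 433·e^(-24/5)/100 and the denominator is 1/4.
This evaluates to P = 0.8575.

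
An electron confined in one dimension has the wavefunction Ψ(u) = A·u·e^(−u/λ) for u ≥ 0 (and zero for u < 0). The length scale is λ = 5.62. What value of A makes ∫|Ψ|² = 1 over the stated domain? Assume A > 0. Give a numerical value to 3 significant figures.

A ≈ 0.150

We need A² ∫|f|² du = 1, taking the integral from 0 to ∞.
With ∫₀^∞ u^2 e^(−αu) du = 2!/α^3, ∫|Ψ|² du = A²·(λ^3/4).
So A² = (λ^3/4)^(−1).
With λ = 5.62: A² = 0.02253 and A = 0.1501.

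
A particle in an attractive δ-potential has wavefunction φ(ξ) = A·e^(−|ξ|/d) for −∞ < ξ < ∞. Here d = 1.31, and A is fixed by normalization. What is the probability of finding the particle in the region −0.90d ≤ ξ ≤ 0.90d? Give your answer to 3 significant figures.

P ≈ 0.835

The probability is P = ∫ |φ|² dξ over [−0.90d, 0.90d].
Since A² = 1/(d), this is the region integral divided by the full normalization integral.
Both integrals are even about ξ = 0, so only the ξ ≥ 0 halves are needed (the factors of 2 cancel). Let u = ξ/d; then A² and the length scale cancel, so P = ∫_{0}^{0.90} e^(-2·u) du ÷ ∫_{0}^{∞} e^(-2·u) du.
With ∫ e^(-2·u) du = -e^(-2·u)/2 + C, the region integral is 1/2 - e^(-9/5)/2 and the full one is 1/2.
Evaluating gives P = 0.8347.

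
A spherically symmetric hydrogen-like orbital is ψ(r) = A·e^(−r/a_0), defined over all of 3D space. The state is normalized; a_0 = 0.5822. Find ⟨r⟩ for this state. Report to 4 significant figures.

⟨r⟩ ≈ 0.8733

⟨r⟩ = ∫ r |ψ|² 4πr² dr over the full domain.
Evaluating both integrals, ⟨r⟩ = 3·a_0/2.
With a_0 = 0.5822, ⟨r⟩ = 0.87330.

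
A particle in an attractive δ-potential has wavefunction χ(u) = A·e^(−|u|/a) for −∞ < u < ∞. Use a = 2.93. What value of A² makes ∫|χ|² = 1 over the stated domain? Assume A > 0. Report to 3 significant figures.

We need A² ∫|f|² du = 1, taking the integral from −∞ to ∞.
Recall ∫₀^∞ u^m e^(−u/β) du = m!·β^(m+1), the integral (without the A² prefactor) comes out to a.
Setting this equal to 1 gives A² = 1/(a).
With a = 2.93: A² = 0.3413 and A = 0.5842.

A^2 ≈ 0.341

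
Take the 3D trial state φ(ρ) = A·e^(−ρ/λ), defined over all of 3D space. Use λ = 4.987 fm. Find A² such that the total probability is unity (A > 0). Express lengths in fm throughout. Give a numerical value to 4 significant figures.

Require ∫ |φ|² 4πρ² dρ = 1 over the whole domain.
Recall ∫₀^∞ ρ^m e^(−ρ/β) dρ = m!·β^(m+1), with φ = A·e^(−ρ/λ), the integral evaluates to A²·[π·λ^3].
So A² = (π·λ^3)^(−1).
With λ = 4.987: A² = 0.0025664 and A = 0.050660.

A^2 ≈ 0.002566 fm^(-3)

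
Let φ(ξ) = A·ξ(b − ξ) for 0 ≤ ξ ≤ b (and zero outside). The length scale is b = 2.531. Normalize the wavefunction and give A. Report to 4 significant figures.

Normalization requires ∫|φ|² dξ = 1, integrated from 0 to b.
Expanding the polynomial and integrating term by term, ∫|φ|² dξ = A²·(b^5/30).
So A² = (b^5/30)^(−1).
With b = 2.531: A² = 0.28884 and A = 0.53744.

A ≈ 0.5374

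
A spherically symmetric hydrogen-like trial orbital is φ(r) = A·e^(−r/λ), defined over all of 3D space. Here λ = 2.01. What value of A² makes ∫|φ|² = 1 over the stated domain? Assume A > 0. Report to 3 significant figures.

A^2 ≈ 0.0392

The normalization condition is ∫|φ|² 4πr² dr = 1 from 0 to ∞.
(Spherical symmetry: dV = 4πr² dr.)
Recall ∫₀^∞ r^m e^(−r/β) dr = m!·β^(m+1), carrying out the integral gives A² · π·λ^3.
Setting this equal to 1 gives A² = 1/(π·λ^3).
Plugging in λ = 2.01 yields A = 0.1980.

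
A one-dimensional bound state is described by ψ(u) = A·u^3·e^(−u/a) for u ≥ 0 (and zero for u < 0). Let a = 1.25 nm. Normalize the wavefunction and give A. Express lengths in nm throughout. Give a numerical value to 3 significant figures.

Require ∫ |ψ|² du = 1 over the whole domain.
With ∫₀^∞ u^6 e^(−αu) du = 6!/α^7, with ψ = A·u^3·e^(−u/a), the integral evaluates to A²·[45·a^7/8].
Hence A² = 1/[45·a^7/8].
Plugging in a = 1.25 yields A = 0.1931.

A ≈ 0.193 nm^(-7/2)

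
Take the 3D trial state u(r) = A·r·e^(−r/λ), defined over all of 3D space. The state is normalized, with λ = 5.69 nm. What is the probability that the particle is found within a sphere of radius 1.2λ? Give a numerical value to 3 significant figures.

P = ∫ |u|² 4πr² dr over r ≤ 1.2λ.
A² is fixed by ∫₀^∞ 4πr²|u|² dr = 1, i.e. A² = (3·π·λ^5)^(−1).
Substituting t = r/λ, A², 4π and the length scale all cancel in the ratio: P = ∫_{0}^{1.2} t^4·e^(-2·t) dt / ∫_{0}^{∞} t^4·e^(-2·t) dt.
An antiderivative of t^4·e^(-2·t) is -(t^4/2 + t^3 + 3·t^2/2 + 3·t/2 + 3/4)·e^(-2·t); evaluating from 0 to 1.2 gives ≈ 0.071901, while the full integral is 3/4.
Taking the ratio yields P = 0.09587.

P ≈ 0.0959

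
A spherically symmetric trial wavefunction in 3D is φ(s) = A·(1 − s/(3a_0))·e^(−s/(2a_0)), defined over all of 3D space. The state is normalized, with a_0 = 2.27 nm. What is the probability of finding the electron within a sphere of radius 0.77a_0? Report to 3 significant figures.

P ≈ 0.0865

With dV = 4πs²ds, the probability is ∫|φ|² dV over s ≤ 0.77a_0.
A² is fixed by ∫₀^∞ 4πs²|φ|² ds = 1, i.e. A² = (8·π·a_0^3/3)^(−1).
Let u = s/a_0; then A², 4π and the length scale all cancel, so P = ∫_{0}^{0.77} u^2·(1 - u/3)^2·e^(-u) du ÷ ∫_{0}^{∞} u^2·(1 - u/3)^2·e^(-u) du.
Using ∫ u^2·(1 - u/3)^2·e^(-u) du = (-u^4 + 2·u^3 - 3·u^2 - 6·u - 6)·e^(-u)/9, the numerator is ≈ 0.057693 and the denominator is 2/3.
Taking the ratio yields P = 0.08654.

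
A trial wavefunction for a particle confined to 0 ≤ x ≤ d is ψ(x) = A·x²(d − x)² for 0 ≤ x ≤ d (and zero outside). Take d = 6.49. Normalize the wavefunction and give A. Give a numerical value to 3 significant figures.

A ≈ 0.00555

We need A² ∫|f|² dx = 1, taking the integral from 0 to d.
The integral (without the A² prefactor) comes out to d^9/630.
Hence A² = 1/[d^9/630].
Plugging in d = 6.49 yields A = 0.005554.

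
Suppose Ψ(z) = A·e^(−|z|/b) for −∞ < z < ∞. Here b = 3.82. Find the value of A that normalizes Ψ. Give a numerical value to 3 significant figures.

A ≈ 0.512

Normalization requires ∫|Ψ|² dz = 1, integrated from −∞ to ∞.
Recall ∫₀^∞ z^m e^(−z/β) dz = m!·β^(m+1), with Ψ = A·e^(−|z|/b), the integral evaluates to A²·[b].
Hence A² = 1/[b].
Plugging in b = 3.82 yields A = 0.5116.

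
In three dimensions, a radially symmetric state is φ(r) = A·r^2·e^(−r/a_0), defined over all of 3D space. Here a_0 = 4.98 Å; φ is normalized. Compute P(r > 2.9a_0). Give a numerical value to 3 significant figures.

P ≈ 0.638

P = ∫ |φ|² 4πr² dr over r > 2.9a_0.
Normalization gives A² = 1/(45·π·a_0^7/2).
In terms of u = r/a_0 (A², 4π and the length scale all cancel between numerator and denominator), P = [∫_{2.9}^{∞} u^6·e^(-2·u) du] / [∫_{0}^{∞} u^6·e^(-2·u) du].
With ∫ u^6·e^(-2·u) du = -(4·u^6 + 12·u^5 + 30·u^4 + 60·u^3 + 90·u^2 + 90·u + 45)·e^(-2·u)/8 + C, the region integral is ≈ 3.5910 and the full one is 45/8.
The region integral divided by the full integral gives P = 0.6384.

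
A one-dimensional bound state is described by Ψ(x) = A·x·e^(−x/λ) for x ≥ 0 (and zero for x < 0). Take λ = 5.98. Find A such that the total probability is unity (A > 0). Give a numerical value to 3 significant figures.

Require ∫ |Ψ|² dx = 1 over the whole domain.
With Ψ = A·x·e^(−x/λ), the integral evaluates to A²·[λ^3/4].
Plugging in λ = 5.98 yields A = 0.1368.

A ≈ 0.137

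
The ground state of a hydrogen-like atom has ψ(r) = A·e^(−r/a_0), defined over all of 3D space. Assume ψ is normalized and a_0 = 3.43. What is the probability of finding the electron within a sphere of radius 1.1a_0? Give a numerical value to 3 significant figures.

P ≈ 0.377

Integrate the radial probability density 4πr²|ψ|² over r ≤ 1.1a_0.
The full normalization integral is A²·[π·a_0^3] = 1, fixing A².
Substituting u = r/a_0, A², 4π and the length scale all cancel in the ratio: P = ∫_{0}^{1.1} u^2·e^(-2·u) du / ∫_{0}^{∞} u^2·e^(-2·u) du.
Using ∫ u^2·e^(-2·u) du = -(2·u^2 + 2·u + 1)·e^(-2·u)/4, the numerator is 1/4 - 281·e^(-11/5)/200 and the denominator is 1/4.
Taking the ratio yields P = 0.3773.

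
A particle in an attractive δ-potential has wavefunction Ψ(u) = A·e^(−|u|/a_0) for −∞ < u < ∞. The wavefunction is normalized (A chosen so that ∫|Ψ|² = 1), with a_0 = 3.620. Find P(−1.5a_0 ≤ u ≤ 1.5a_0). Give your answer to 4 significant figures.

P ≈ 0.9502

P = ∫_{−1.5a_0}^{1.5a_0} |Ψ(u)|² du.
Since A² = 1/(a_0), this is the region integral divided by the full normalization integral.
Both integrals are even about u = 0, so only the u ≥ 0 halves are needed (the factors of 2 cancel). Let t = u/a_0; then A² and the length scale cancel, so P = ∫_{0}^{1.5} e^(-2·t) dt ÷ ∫_{0}^{∞} e^(-2·t) dt.
Using ∫ e^(-2·t) dt = -e^(-2·t)/2, the numerator is 1/2 - e^(-3)/2 and the denominator is 1/2.
The result is P = 0.95021.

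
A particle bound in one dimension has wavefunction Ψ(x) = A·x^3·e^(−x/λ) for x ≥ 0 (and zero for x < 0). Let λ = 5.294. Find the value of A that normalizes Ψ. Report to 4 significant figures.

Require ∫ |Ψ|² dx = 1 over the whole domain.
∫|Ψ|² dx = A²·(45·λ^7/8).
Hence A² = 1/[45·λ^7/8].
Substituting λ = 5.294 gives A² = 0.0000015254, so A = 0.0012351.

A ≈ 0.001235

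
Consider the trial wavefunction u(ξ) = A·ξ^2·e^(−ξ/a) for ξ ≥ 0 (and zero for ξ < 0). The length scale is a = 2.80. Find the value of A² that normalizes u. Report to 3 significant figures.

We need A² ∫|f|² dξ = 1, taking the integral from 0 to ∞.
With ∫₀^∞ ξ^4 e^(−αξ) dξ = 4!/α^5, with u = A·ξ^2·e^(−ξ/a), the integral evaluates to A²·[3·a^5/4].
So A² = (3·a^5/4)^(−1).
Substituting a = 2.80 gives A² = 0.007747, so A = 0.08802.

A^2 ≈ 0.00775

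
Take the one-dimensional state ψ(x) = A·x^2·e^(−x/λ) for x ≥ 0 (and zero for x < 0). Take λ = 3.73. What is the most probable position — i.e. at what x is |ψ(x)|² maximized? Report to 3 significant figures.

Set d/dx [|ψ(x)|²] = 0 and solve for x > 0.
Solving yields x = 2·λ.
With λ = 3.73, the most probable position is 7.460.

x ≈ 7.46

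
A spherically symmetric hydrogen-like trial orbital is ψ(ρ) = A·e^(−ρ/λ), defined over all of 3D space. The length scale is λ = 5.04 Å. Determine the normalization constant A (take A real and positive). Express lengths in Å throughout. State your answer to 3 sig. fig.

We need A² ∫|f|² 4πρ² dρ = 1, taking the integral from 0 to ∞.
The angular integral contributes 4π, leaving ∫₀^∞ ρ²|ψ|² dρ.
Using ∫₀^∞ ρⁿ e^(−αρ) dρ = n!/αⁿ⁺¹, carrying out the integral gives A² · π·λ^3.
Plugging in λ = 5.04 yields A = 0.04986.

A ≈ 0.0499 Å^(-3/2)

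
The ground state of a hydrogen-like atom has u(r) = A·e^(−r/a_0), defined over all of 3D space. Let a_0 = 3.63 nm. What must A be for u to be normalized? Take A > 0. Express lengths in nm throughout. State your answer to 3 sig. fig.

A ≈ 0.0816 nm^(-3/2)

Normalization requires ∫|u|² 4πr² dr = 1, integrated from 0 to ∞.
In 3D with spherical symmetry the volume element is 4πr² dr.
With u = A·e^(−r/a_0), the integral evaluates to A²·[π·a_0^3].
So A² = (π·a_0^3)^(−1).
Substituting a_0 = 3.63 gives A² = 0.006655, so A = 0.08158.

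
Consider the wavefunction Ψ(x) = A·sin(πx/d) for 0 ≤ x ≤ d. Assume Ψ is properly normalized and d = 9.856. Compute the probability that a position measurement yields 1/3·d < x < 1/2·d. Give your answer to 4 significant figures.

|Ψ|² is the probability density, so P = ∫_{1/3·d}^{1/2·d} |Ψ|² dx.
The normalization integral ∫|Ψ|²dx over the whole domain equals d/2·A², and A² cancels in the ratio.
Let u = x/d; then A² and the length scale cancel, so P = ∫_{1/3}^{1/2} sin(π·u)^2 du ÷ ∫_{0}^{1} sin(π·u)^2 du.
With ∫ sin(π·u)^2 du = u/2 - sin(2·π·u)/(4·π) + C, the region integral is √(3)/(8·π) + 1/12 and the full one is 1/2.
This works out to P = (√(3)/4 + π/6)/π.

P ≈ 0.3045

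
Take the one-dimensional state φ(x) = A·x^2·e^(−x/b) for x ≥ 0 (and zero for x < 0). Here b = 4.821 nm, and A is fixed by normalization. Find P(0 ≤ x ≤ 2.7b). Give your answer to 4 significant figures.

P = ∫_{0}^{2.7b} |φ(x)|² dx.
With A² fixed by ∫|φ|² = 1, i.e. A² = (3·b^5/4)^(−1), substitute and integrate.
In terms of u = x/b (A² and the length scale cancel between numerator and denominator), P = [∫_{0}^{2.7} u^4·e^(-2·u) du] / [∫_{0}^{∞} u^4·e^(-2·u) du].
An antiderivative of u^4·e^(-2·u) is -(u^4/2 + u^3 + 3·u^2/2 + 3·u/2 + 3/4)·e^(-2·u); evaluating from 0 to 2.7 gives ≈ 0.470017, while the full integral is 3/4.
Taking the ratio, P = 0.62669.

P ≈ 0.6267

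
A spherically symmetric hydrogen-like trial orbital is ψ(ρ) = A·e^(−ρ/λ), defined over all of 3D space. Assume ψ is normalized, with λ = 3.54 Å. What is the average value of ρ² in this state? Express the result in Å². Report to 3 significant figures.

⟨ρ^2⟩ ≈ 37.6 Å^2

By definition ⟨ρ²⟩ = ∫ ρ^2 |ψ(ρ)|² 4πρ² dρ.
Using ∫₀^∞ ρⁿ e^(−αρ) dρ = n!/αⁿ⁺¹, evaluating both integrals, ⟨ρ²⟩ = 3·λ^2.
Putting λ = 3.54 gives 37.59.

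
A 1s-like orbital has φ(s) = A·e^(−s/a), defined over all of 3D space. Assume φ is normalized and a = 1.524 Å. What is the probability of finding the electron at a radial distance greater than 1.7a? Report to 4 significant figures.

P ≈ 0.3397

Integrate the radial probability density 4πs²|φ|² over s > 1.7a.
Normalization gives A² = 1/(π·a^3).
Let u = s/a; then A², 4π and the length scale all cancel, so P = ∫_{1.7}^{∞} u^2·e^(-2·u) du ÷ ∫_{0}^{∞} u^2·e^(-2·u) du.
An antiderivative of u^2·e^(-2·u) is -(2·u^2 + 2·u + 1)·e^(-2·u)/4; evaluating from 1.7 to ∞ gives 509·e^(-17/5)/200, while the full integral is 1/4.
Taking the ratio yields P = 0.33974.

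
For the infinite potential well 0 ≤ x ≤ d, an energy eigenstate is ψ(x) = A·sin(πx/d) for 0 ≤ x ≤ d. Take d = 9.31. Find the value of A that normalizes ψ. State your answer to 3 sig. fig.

A ≈ 0.463

The normalization condition is ∫|ψ|² dx = 1 from 0 to d.
The integral (without the A² prefactor) comes out to d/2.
Setting this equal to 1 gives A² = 1/(d/2).
Plugging in d = 9.31 yields A = 0.4635.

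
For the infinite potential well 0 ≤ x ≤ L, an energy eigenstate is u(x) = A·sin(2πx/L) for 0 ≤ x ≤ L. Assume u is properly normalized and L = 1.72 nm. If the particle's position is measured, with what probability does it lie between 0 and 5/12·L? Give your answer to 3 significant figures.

P ≈ 0.486

The probability is P = ∫ |u|² dx over [0, 5/12·L].
The normalization integral ∫|u|²dx over the whole domain equals L/2·A², and A² cancels in the ratio.
In terms of t = x/L (A² and the length scale cancel between numerator and denominator), P = [∫_{0}^{5/12} sin(2·π·t)^2 dt] / [∫_{0}^{1} sin(2·π·t)^2 dt].
With ∫ sin(2·π·t)^2 dt = t/2 - sin(4·π·t)/(8·π) + C, the region integral is √(3)/(16·π) + 5/24 and the full one is 1/2.
This works out to P = √(3)/(8·π) + 5/12.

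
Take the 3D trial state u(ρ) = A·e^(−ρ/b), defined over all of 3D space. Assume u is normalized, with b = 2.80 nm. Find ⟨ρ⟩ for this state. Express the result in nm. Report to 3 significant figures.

By definition ⟨ρ⟩ = ∫ ρ |u(ρ)|² 4πρ² dρ.
Evaluating both integrals, ⟨ρ⟩ = 3·b/2.
Putting b = 2.80 gives 4.200.

⟨ρ⟩ ≈ 4.20 nm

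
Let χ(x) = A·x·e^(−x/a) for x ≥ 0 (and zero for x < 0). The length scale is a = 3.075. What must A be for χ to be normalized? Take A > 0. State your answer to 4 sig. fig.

A ≈ 0.3709

We need A² ∫|f|² dx = 1, taking the integral from 0 to ∞.
The integral (without the A² prefactor) comes out to a^3/4.
So A² = (a^3/4)^(−1).
With a = 3.075: A² = 0.13757 and A = 0.37090.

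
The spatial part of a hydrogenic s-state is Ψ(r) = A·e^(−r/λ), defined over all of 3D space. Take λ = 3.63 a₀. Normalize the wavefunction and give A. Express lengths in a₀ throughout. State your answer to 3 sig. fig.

A ≈ 0.0816 a₀^(-3/2)

Require ∫ |Ψ|² 4πr² dr = 1 over the whole domain.
With Ψ = A·e^(−r/λ), the integral evaluates to A²·[π·λ^3].
Plugging in λ = 3.63 yields A = 0.08158.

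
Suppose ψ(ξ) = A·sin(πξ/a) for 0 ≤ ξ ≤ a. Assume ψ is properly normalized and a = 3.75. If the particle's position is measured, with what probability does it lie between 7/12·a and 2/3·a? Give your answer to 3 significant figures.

P ≈ 0.142

The probability is P = ∫ |ψ|² dξ over [7/12·a, 2/3·a].
The normalization integral ∫|ψ|²dξ over the whole domain equals a/2·A², and A² cancels in the ratio.
In terms of u = ξ/a (A² and the length scale cancel between numerator and denominator), P = [∫_{7/12}^{2/3} sin(π·u)^2 du] / [∫_{0}^{1} sin(π·u)^2 du].
An antiderivative of sin(π·u)^2 is u/2 - sin(2·π·u)/(4·π); evaluating from 7/12 to 2/3 gives -1/(8·π) + 1/24 + √(3)/(8·π), while the full integral is 1/2.
Taking the ratio, P = (-3 + π + 3·√(3))/(12·π).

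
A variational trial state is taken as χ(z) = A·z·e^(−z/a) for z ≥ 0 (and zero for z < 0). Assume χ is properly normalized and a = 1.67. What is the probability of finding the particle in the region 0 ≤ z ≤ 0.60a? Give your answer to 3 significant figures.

The probability is P = ∫ |χ|² dz over [0, 0.60a].
With A² fixed by ∫|χ|² = 1, i.e. A² = (a^3/4)^(−1), substitute and integrate.
Substituting u = z/a, A² and the length scale cancel in the ratio: P = ∫_{0}^{0.60} u^2·e^(-2·u) du / ∫_{0}^{∞} u^2·e^(-2·u) du.
An antiderivative of u^2·e^(-2·u) is -(2·u^2 + 2·u + 1)·e^(-2·u)/4; evaluating from 0 to 0.60 gives 1/4 - 73·e^(-6/5)/100, while the full integral is 1/4.
Evaluating gives P = 0.1205.

P ≈ 0.121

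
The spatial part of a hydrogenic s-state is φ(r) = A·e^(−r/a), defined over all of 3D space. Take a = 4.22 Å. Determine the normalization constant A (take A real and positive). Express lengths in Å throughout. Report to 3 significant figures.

A ≈ 0.0651 Å^(-3/2)

Require ∫ |φ|² 4πr² dr = 1 over the whole domain.
With φ = A·e^(−r/a), the integral evaluates to A²·[π·a^3].
Substituting a = 4.22 gives A² = 0.004236, so A = 0.06508.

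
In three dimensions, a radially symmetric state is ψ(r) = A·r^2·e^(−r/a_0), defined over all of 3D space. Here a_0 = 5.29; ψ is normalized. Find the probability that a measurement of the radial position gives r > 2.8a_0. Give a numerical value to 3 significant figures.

With dV = 4πr²dr, the probability is ∫|ψ|² dV over r > 2.8a_0.
The full normalization integral is A²·[45·π·a_0^7/2] = 1, fixing A².
In terms of u = r/a_0 (A², 4π and the length scale all cancel between numerator and denominator), P = [∫_{2.8}^{∞} u^6·e^(-2·u) du] / [∫_{0}^{∞} u^6·e^(-2·u) du].
Using ∫ u^6·e^(-2·u) du = -(4·u^6 + 12·u^5 + 30·u^4 + 60·u^3 + 90·u^2 + 90·u + 45)·e^(-2·u)/8, the numerator is ≈ 3.7702 and the denominator is 45/8.
Taking the ratio yields P = 0.6703.

P ≈ 0.670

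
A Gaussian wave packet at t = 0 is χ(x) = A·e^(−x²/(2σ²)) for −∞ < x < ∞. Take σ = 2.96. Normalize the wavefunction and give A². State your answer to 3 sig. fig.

A^2 ≈ 0.191

The normalization condition is ∫|χ|² dx = 1 from −∞ to ∞.
With χ = A·e^(−x²/(2σ²)), the integral evaluates to A²·[√(π)·σ].
With σ = 2.96: A² = 0.1906 and A = 0.4366.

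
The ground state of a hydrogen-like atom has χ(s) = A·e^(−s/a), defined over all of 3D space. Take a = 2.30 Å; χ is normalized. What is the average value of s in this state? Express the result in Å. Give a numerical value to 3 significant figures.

The expectation value is the |χ|²-weighted average of s: ∫ s|χ|² 4πs² ds.
The ratio of the moment integral to the normalization integral gives ⟨s⟩ = 3·a/2.
With a = 2.30, ⟨s⟩ = 3.450.

⟨s⟩ ≈ 3.45 Å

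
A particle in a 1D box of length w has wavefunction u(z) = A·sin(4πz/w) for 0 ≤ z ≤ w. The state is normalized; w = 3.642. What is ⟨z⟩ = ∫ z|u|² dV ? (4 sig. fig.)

⟨z⟩ ≈ 1.821

The expectation value is the |u|²-weighted average of z: ∫ z|u|² dz.
Since the A² factors cancel between numerator and denominator, ⟨z⟩ = w/2.
With w = 3.642, ⟨z⟩ = 1.8210.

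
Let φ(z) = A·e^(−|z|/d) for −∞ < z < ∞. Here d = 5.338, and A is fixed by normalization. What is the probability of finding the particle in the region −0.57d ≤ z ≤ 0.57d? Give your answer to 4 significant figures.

P ≈ 0.6802

The probability is P = ∫ |φ|² dz over [−0.57d, 0.57d].
The normalization integral ∫|φ|²dz over the whole domain equals d·A², and A² cancels in the ratio.
Both integrals are even about z = 0, so only the z ≥ 0 halves are needed (the factors of 2 cancel). Let u = z/d; then A² and the length scale cancel, so P = ∫_{0}^{0.57} e^(-2·u) du ÷ ∫_{0}^{∞} e^(-2·u) du.
Using ∫ e^(-2·u) du = -e^(-2·u)/2, the numerator is 1/2 - e^(-57/50)/2 and the denominator is 1/2.
Evaluating gives P = 0.68018.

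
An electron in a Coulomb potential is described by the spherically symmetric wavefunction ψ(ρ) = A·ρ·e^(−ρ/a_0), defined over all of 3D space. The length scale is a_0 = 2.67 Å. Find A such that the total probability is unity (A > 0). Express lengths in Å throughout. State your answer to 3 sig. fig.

Require ∫ |ψ|² 4πρ² dρ = 1 over the whole domain.
In 3D with spherical symmetry the volume element is 4πρ² dρ.
∫|ψ|² 4πρ² dρ = A²·(3·π·a_0^5).
So A² = (3·π·a_0^5)^(−1).
With a_0 = 2.67: A² = 0.0007819 and A = 0.02796.

A ≈ 0.0280 Å^(-5/2)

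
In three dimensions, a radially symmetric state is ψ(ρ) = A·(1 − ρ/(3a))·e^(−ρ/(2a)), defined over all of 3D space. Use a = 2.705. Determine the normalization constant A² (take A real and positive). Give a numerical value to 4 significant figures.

We need A² ∫|f|² 4πρ² dρ = 1, taking the integral from 0 to ∞.
Recall ∫₀^∞ ρ^m e^(−ρ/β) dρ = m!·β^(m+1), with ψ = A·(1 − ρ/(3a))·e^(−ρ/(2a)), the integral evaluates to A²·[8·π·a^3/3].
Hence A² = 1/[8·π·a^3/3].
Substituting a = 2.705 gives A² = 0.0060309, so A = 0.077659.

A^2 ≈ 0.006031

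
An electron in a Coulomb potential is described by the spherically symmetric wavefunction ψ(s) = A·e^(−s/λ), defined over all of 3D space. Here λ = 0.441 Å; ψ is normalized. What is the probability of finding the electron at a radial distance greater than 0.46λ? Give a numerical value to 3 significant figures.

P ≈ 0.934

With dV = 4πs²ds, the probability is ∫|ψ|² dV over s > 0.46λ.
Normalization gives A² = 1/(π·λ^3).
In terms of u = s/λ (A², 4π and the length scale all cancel between numerator and denominator), P = [∫_{0.46}^{∞} u^2·e^(-2·u) du] / [∫_{0}^{∞} u^2·e^(-2·u) du].
An antiderivative of u^2·e^(-2·u) is -(2·u^2 + 2·u + 1)·e^(-2·u)/4; evaluating from 0.46 to ∞ gives 2929·e^(-23/25)/5000, while the full integral is 1/4.
This evaluates to P = 0.9338.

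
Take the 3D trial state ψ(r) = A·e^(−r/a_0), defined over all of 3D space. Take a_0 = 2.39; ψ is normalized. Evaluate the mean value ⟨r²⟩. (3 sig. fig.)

⟨r^2⟩ ≈ 17.1

The expectation value is the |ψ|²-weighted average of r^2: ∫ r^2|ψ|² 4πr² dr.
Using ∫₀^∞ rⁿ e^(−αr) dr = n!/αⁿ⁺¹, the ratio of the moment integral to the normalization integral gives ⟨r²⟩ = 3·a_0^2.
With a_0 = 2.39, ⟨r^2⟩ = 17.14.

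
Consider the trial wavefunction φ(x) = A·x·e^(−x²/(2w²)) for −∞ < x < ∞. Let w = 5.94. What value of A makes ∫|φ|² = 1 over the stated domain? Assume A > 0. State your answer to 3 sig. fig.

Normalization requires ∫|φ|² dx = 1, integrated from −∞ to ∞.
With ∫_{−∞}^{∞} x^(2m) e^(−αx²) dx = (2m−1)!!·√π / (2^m α^(m+1/2)), ∫|φ|² dx = A²·(√(π)·w^3/2).
Setting this equal to 1 gives A² = 1/(√(π)·w^3/2).
Plugging in w = 5.94 yields A = 0.07337.

A ≈ 0.0734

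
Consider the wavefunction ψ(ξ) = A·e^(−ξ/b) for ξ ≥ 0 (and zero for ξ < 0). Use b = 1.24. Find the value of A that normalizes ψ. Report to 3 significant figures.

Require ∫ |ψ|² dξ = 1 over the whole domain.
With ∫₀^∞ ξ^0 e^(−αξ) dξ = 0!/α^1, carrying out the integral gives A² · b/2.
Plugging in b = 1.24 yields A = 1.270.

A ≈ 1.27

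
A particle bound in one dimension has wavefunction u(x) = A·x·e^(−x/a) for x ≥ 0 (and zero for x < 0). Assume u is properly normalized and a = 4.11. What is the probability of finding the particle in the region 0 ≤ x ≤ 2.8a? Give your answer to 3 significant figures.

P ≈ 0.918

P = ∫_{0}^{2.8a} |u(x)|² dx.
Since A² = 1/(a^3/4), this is the region integral divided by the full normalization integral.
Let t = x/a; then A² and the length scale cancel, so P = ∫_{0}^{2.8} t^2·e^(-2·t) dt ÷ ∫_{0}^{∞} t^2·e^(-2·t) dt.
With ∫ t^2·e^(-2·t) dt = -(2·t^2 + 2·t + 1)·e^(-2·t)/4 + C, the region integral is 1/4 - 557·e^(-28/5)/100 and the full one is 1/4.
Evaluating gives P = 0.9176.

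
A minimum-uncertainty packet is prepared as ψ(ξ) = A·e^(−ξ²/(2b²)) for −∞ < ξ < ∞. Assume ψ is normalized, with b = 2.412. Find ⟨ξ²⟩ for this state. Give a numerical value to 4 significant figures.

⟨ξ^2⟩ ≈ 2.909

The expectation value is the |ψ|²-weighted average of ξ^2: ∫ ξ^2|ψ|² dξ.
With ∫_{−∞}^{∞} ξ^(2m) e^(−αξ²) dξ = (2m−1)!!·√π / (2^m α^(m+1/2)), evaluating both integrals, ⟨ξ²⟩ = b^2/2.
With b = 2.412, ⟨ξ^2⟩ = 2.9089.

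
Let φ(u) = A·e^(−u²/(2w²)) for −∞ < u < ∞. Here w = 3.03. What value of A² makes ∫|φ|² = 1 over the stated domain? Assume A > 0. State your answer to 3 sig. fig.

The normalization condition is ∫|φ|² du = 1 from −∞ to ∞.
With φ = A·e^(−u²/(2w²)), the integral evaluates to A²·[√(π)·w].
Setting this equal to 1 gives A² = 1/(√(π)·w).
Plugging in w = 3.03 yields A = 0.4315.

A^2 ≈ 0.186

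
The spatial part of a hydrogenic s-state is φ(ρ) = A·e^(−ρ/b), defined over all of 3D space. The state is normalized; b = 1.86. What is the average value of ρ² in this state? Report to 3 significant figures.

⟨ρ^2⟩ ≈ 10.4

By definition ⟨ρ²⟩ = ∫ ρ^2 |φ(ρ)|² 4πρ² dρ.
Using ∫₀^∞ ρⁿ e^(−αρ) dρ = n!/αⁿ⁺¹, evaluating both integrals, ⟨ρ²⟩ = 3·b^2.
With b = 1.86, ⟨ρ^2⟩ = 10.38.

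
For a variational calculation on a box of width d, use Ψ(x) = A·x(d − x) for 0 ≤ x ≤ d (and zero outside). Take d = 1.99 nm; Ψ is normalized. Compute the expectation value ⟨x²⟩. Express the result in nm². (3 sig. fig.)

By definition ⟨x²⟩ = ∫ x^2 |Ψ(x)|² dx.
Expanding the polynomial and integrating term by term, the ratio of the moment integral to the normalization integral gives ⟨x²⟩ = 2·d^2/7.
With d = 1.99, ⟨x^2⟩ = 1.131.

⟨x^2⟩ ≈ 1.13 nm^2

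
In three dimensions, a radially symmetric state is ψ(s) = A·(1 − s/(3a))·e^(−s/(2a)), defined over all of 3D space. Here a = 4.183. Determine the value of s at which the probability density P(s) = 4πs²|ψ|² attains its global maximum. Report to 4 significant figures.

Set d/ds [P(s) = 4πs²|ψ|²] = 0 and solve for s > 0.
Solving yields s = a.
With a = 4.183, the most probable radial distance is 4.1830.

s ≈ 4.183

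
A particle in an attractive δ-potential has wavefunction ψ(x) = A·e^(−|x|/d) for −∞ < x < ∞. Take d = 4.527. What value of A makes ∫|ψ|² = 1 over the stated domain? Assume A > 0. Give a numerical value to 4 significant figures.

Require ∫ |ψ|² dx = 1 over the whole domain.
∫|ψ|² dx = A²·(d).
So A² = (d)^(−1).
With d = 4.527: A² = 0.22090 and A = 0.47000.

A ≈ 0.4700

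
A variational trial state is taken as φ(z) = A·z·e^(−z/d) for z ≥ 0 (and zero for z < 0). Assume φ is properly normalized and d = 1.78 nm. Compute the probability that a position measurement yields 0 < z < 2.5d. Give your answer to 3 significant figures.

P ≈ 0.875

P = ∫_{0}^{2.5d} |φ(z)|² dz.
With A² fixed by ∫|φ|² = 1, i.e. A² = (d^3/4)^(−1), substitute and integrate.
Let u = z/d; then A² and the length scale cancel, so P = ∫_{0}^{2.5} u^2·e^(-2·u) du ÷ ∫_{0}^{∞} u^2·e^(-2·u) du.
An antiderivative of u^2·e^(-2·u) is -(2·u^2 + 2·u + 1)·e^(-2·u)/4; evaluating from 0 to 2.5 gives 1/4 - 37·e^(-5)/8, while the full integral is 1/4.
Evaluating gives P = 0.8753.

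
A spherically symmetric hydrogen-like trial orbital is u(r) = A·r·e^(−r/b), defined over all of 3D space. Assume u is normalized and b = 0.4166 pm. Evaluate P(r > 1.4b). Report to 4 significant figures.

Integrate the radial probability density 4πr²|u|² over r > 1.4b.
A² is fixed by ∫₀^∞ 4πr²|u|² dr = 1, i.e. A² = (3·π·b^5)^(−1).
In terms of t = r/b (A², 4π and the length scale all cancel between numerator and denominator), P = [∫_{1.4}^{∞} t^4·e^(-2·t) dt] / [∫_{0}^{∞} t^4·e^(-2·t) dt].
Using ∫ t^4·e^(-2·t) dt = -(t^4/2 + t^3 + 3·t^2/2 + 3·t/2 + 3/4)·e^(-2·t), the numerator is ≈ 0.635757 and the denominator is 3/4.
Taking the ratio yields P = 0.84768.

P ≈ 0.8477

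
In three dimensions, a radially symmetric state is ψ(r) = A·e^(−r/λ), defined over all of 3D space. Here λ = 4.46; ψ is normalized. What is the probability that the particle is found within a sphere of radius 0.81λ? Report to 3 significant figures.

P = ∫ |ψ|² 4πr² dr over r ≤ 0.81λ.
Normalization gives A² = 1/(π·λ^3).
Let u = r/λ; then A², 4π and the length scale all cancel, so P = ∫_{0}^{0.81} u^2·e^(-2·u) du ÷ ∫_{0}^{∞} u^2·e^(-2·u) du.
With ∫ u^2·e^(-2·u) du = -(2·u^2 + 2·u + 1)·e^(-2·u)/4 + C, the region integral is ≈ 0.055456 and the full one is 1/4.
Taking the ratio yields P = 0.2218.

P ≈ 0.222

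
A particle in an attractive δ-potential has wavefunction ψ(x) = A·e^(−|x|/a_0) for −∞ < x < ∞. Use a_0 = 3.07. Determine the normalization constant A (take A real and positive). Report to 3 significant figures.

A ≈ 0.571

The normalization condition is ∫|ψ|² dx = 1 from −∞ to ∞.
Recall ∫₀^∞ x^m e^(−x/β) dx = m!·β^(m+1), with ψ = A·e^(−|x|/a_0), the integral evaluates to A²·[a_0].
Hence A² = 1/[a_0].
Plugging in a_0 = 3.07 yields A = 0.5707.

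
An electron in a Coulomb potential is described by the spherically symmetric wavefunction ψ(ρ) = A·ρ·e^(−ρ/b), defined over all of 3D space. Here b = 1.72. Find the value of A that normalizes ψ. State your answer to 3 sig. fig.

A ≈ 0.0840

The normalization condition is ∫|ψ|² 4πρ² dρ = 1 from 0 to ∞.
In 3D with spherical symmetry the volume element is 4πρ² dρ.
Using ∫₀^∞ ρⁿ e^(−αρ) dρ = n!/αⁿ⁺¹, carrying out the integral gives A² · 3·π·b^5.
Hence A² = 1/[3·π·b^5].
Substituting b = 1.72 gives A² = 0.007048, so A = 0.08395.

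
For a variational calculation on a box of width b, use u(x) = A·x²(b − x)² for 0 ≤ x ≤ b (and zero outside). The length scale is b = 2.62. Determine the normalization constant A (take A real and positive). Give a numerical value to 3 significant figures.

A ≈ 0.329

We need A² ∫|f|² dx = 1, taking the integral from 0 to b.
Carrying out the integral gives A² · b^9/630.
So A² = (b^9/630)^(−1).
Plugging in b = 2.62 yields A = 0.3291.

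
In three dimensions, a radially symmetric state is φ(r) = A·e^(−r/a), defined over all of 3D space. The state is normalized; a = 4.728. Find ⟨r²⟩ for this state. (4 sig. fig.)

⟨r^2⟩ ≈ 67.06

The expectation value is the |φ|²-weighted average of r^2: ∫ r^2|φ|² 4πr² dr.
Recall ∫₀^∞ r^m e^(−r/β) dr = m!·β^(m+1), the ratio of the moment integral to the normalization integral gives ⟨r²⟩ = 3·a^2.
With a = 4.728, ⟨r^2⟩ = 67.062.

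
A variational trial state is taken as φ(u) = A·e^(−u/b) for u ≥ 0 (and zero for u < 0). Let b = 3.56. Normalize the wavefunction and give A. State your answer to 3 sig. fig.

A ≈ 0.750

Require ∫ |φ|² du = 1 over the whole domain.
The integral (without the A² prefactor) comes out to b/2.
Hence A² = 1/[b/2].
Substituting b = 3.56 gives A² = 0.5618, so A = 0.7495.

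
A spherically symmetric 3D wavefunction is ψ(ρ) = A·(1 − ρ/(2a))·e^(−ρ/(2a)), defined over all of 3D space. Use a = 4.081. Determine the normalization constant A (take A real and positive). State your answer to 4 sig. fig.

A ≈ 0.02420

Normalization requires ∫|ψ|² 4πρ² dρ = 1, integrated from 0 to ∞.
The angular integral contributes 4π, leaving ∫₀^∞ ρ²|ψ|² dρ.
Using ∫₀^∞ ρⁿ e^(−αρ) dρ = n!/αⁿ⁺¹, the integral (without the A² prefactor) comes out to 8·π·a^3.
Hence A² = 1/[8·π·a^3].
With a = 4.081: A² = 0.00058541 and A = 0.024195.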